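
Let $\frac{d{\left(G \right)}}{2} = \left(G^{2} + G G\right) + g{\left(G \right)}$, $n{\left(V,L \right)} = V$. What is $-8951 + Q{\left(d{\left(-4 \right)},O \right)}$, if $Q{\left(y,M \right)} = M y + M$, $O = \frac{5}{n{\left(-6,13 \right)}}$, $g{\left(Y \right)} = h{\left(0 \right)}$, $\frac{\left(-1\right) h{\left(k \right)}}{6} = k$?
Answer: $- \frac{54031}{6} \approx -9005.2$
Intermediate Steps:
$h{\left(k \right)} = - 6 k$
$g{\left(Y \right)} = 0$ ($g{\left(Y \right)} = \left(-6\right) 0 = 0$)
$d{\left(G \right)} = 4 G^{2}$ ($d{\left(G \right)} = 2 \left(\left(G^{2} + G G\right) + 0\right) = 2 \left(\left(G^{2} + G^{2}\right) + 0\right) = 2 \left(2 G^{2} + 0\right) = 2 \cdot 2 G^{2} = 4 G^{2}$)
$O = - \frac{5}{6}$ ($O = \frac{5}{-6} = 5 \left(- \frac{1}{6}\right) = - \frac{5}{6} \approx -0.83333$)
$Q{\left(y,M \right)} = M + M y$
$-8951 + Q{\left(d{\left(-4 \right)},O \right)} = -8951 - \frac{5 \left(1 + 4 \left(-4\right)^{2}\right)}{6} = -8951 - \frac{5 \left(1 + 4 \cdot 16\right)}{6} = -8951 - \frac{5 \left(1 + 64\right)}{6} = -8951 - \frac{325}{6} = - \frac{54031}{6}$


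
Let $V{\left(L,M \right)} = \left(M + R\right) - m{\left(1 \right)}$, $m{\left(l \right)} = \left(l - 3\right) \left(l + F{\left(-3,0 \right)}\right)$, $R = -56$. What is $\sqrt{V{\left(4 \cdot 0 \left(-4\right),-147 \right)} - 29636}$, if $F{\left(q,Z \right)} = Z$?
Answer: $i \sqrt{29837} \approx 172.73 i$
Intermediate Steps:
$m{\left(l \right)} = l \left(-3 + l\right)$ ($m{\left(l \right)} = \left(l - 3\right) \left(l + 0\right) = \left(-3 + l\right) l = l \left(-3 + l\right)$)
$V{\left(L,M \right)} = -54 + M$ ($V{\left(L,M \right)} = \left(M - 56\right) - 1 \left(-3 + 1\right) = \left(-56 + M\right) - 1 \left(-2\right) = \left(-56 + M\right) - -2 = \left(-56 + M\right) + 2 = -54 + M$)
$\sqrt{V{\left(4 \cdot 0 \left(-4\right),-147 \right)} - 29636} = \sqrt{\left(-54 - 147\right) - 29636} = \sqrt{-201 - 29636} = \sqrt{-29837} = i \sqrt{29837}$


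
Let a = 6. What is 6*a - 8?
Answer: 28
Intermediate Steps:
6*a - 8 = 6*6 - 8 = 36 - 8 = 28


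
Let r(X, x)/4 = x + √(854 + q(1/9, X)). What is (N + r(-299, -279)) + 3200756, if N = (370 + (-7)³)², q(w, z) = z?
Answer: 3200369 + 4*√555 ≈ 3.2005e+6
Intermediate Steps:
r(X, x) = 4*x + 4*√(854 + X) (r(X, x) = 4*(x + √(854 + X)) = 4*x + 4*√(854 + X))
N = 729 (N = (370 - 343)² = 27² = 729)
(N + r(-299, -279)) + 3200756 = (729 + (4*(-279) + 4*√(854 - 299))) + 3200756 = (729 + (-1116 + 4*√555)) + 3200756 = (-387 + 4*√555) + 3200756 = 3200369 + 4*√555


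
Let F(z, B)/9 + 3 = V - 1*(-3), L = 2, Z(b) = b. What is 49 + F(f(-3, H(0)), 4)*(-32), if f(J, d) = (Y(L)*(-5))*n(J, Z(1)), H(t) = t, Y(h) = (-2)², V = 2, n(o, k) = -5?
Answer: -527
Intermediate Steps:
Y(h) = 4
f(J, d) = 100 (f(J, d) = (4*(-5))*(-5) = -20*(-5) = 100)
F(z, B) = 18 (F(z, B) = -27 + 9*(2 - 1*(-3)) = -27 + 9*(2 + 3) = -27 + 9*5 = -27 + 45 = 18)
49 + F(f(-3, H(0)), 4)*(-32) = 49 + 18*(-32) = 49 - 576 = -527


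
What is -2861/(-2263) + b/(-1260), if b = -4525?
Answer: 2768987/570276 ≈ 4.8555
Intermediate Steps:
-2861/(-2263) + b/(-1260) = -2861/(-2263) - 4525/(-1260) = -2861*(-1/2263) - 4525*(-1/1260) = 2861/2263 + 905/252 = 2768987/570276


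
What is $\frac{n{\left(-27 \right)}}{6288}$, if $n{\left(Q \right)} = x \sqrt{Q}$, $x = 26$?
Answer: $\frac{13 i \sqrt{3}}{1048} \approx 0.021485 i$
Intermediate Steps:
$n{\left(Q \right)} = 26 \sqrt{Q}$
$\frac{n{\left(-27 \right)}}{6288} = \frac{26 \sqrt{-27}}{6288} = 26 \cdot 3 i \sqrt{3} \cdot \frac{1}{6288} = 78 i \sqrt{3} \cdot \frac{1}{6288} = \frac{13 i \sqrt{3}}{1048}$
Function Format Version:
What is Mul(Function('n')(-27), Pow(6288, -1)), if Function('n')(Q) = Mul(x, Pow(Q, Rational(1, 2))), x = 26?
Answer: Mul(Rational(13, 1048), I, Pow(3, Rational(1, 2))) ≈ Mul(0.021485, I)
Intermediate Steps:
Function('n')(Q) = Mul(26, Pow(Q, Rational(1, 2)))
Mul(Function('n')(-27), Pow(6288, -1)) = Mul(Mul(26, Pow(-27, Rational(1, 2))), Pow(6288, -1)) = Mul(Mul(26, Mul(3, I, Pow(3, Rational(1, 2)))), Rational(1, 6288)) = Mul(Mul(78, I, Pow(3, Rational(1, 2))), Rational(1, 6288)) = Mul(Rational(13, 1048), I, Pow(3, Rational(1, 2)))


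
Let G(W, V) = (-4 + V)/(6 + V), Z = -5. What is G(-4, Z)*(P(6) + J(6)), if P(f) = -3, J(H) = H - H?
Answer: 27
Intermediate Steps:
G(W, V) = (-4 + V)/(6 + V)
J(H) = 0
G(-4, Z)*(P(6) + J(6)) = ((-4 - 5)/(6 - 5))*(-3 + 0) = (-9/1)*(-3) = (1*(-9))*(-3) = -9*(-3) = 27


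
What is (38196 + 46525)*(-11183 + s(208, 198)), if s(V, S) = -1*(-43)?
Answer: -943791940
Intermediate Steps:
s(V, S) = 43
(38196 + 46525)*(-11183 + s(208, 198)) = (38196 + 46525)*(-11183 + 43) = 84721*(-11140) = -943791940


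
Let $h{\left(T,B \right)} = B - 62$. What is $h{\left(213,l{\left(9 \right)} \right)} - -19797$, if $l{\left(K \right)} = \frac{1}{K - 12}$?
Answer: $\frac{59204}{3} \approx 19735.0$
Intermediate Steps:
$l{\left(K \right)} = \frac{1}{-12 + K}$
$h{\left(T,B \right)} = -62 + B$
$h{\left(213,l{\left(9 \right)} \right)} - -19797 = \left(-62 + \frac{1}{-12 + 9}\right) - -19797 = \left(-62 + \frac{1}{-3}\right) + 19797 = \left(-62 - \frac{1}{3}\right) + 19797 = - \frac{187}{3} + 19797 = \frac{59204}{3}$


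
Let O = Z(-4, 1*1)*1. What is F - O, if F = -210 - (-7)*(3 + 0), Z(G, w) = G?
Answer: -185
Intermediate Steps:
F = -189 (F = -210 - (-7)*3 = -210 - 1*(-21) = -210 + 21 = -189)
O = -4 (O = -4*1 = -4)
F - O = -189 - 1*(-4) = -189 + 4 = -185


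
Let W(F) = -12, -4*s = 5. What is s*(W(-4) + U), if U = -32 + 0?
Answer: 55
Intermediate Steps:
s = -5/4 (s = -1/4*5 = -5/4 ≈ -1.2500)
U = -32
s*(W(-4) + U) = -5*(-12 - 32)/4 = -5/4*(-44) = 55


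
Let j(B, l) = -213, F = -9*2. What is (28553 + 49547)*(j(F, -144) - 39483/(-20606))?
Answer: -169851684750/10303 ≈ -1.6486e+7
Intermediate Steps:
F = -18
(28553 + 49547)*(j(F, -144) - 39483/(-20606)) = (28553 + 49547)*(-213 - 39483/(-20606)) = 78100*(-213 - 39483*(-1/20606)) = 78100*(-213 + 39483/20606) = 78100*(-4349595/20606) = -169851684750/10303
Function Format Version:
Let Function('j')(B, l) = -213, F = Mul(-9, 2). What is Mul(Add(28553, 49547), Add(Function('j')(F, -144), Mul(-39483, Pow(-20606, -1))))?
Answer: Rational(-169851684750, 10303) ≈ -1.6486e+7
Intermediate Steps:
F = -18
Mul(Add(28553, 49547), Add(Function('j')(F, -144), Mul(-39483, Pow(-20606, -1)))) = Mul(Add(28553, 49547), Add(-213, Mul(-39483, Pow(-20606, -1)))) = Mul(78100, Add(-213, Mul(-39483, Rational(-1, 20606)))) = Mul(78100, Add(-213, Rational(39483, 20606))) = Mul(78100, Rational(-4349595, 20606)) = Rational(-169851684750, 10303)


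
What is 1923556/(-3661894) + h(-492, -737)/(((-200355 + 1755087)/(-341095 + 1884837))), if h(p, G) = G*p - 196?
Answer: 256087065593673374/711657972801 ≈ 3.5985e+5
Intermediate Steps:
h(p, G) = -196 + G*p
1923556/(-3661894) + h(-492, -737)/(((-200355 + 1755087)/(-341095 + 1884837))) = 1923556/(-3661894) + (-196 - 737*(-492))/(((-200355 + 1755087)/(-341095 + 1884837))) = 1923556*(-1/3661894) + (-196 + 362604)/((1554732/1543742)) = -961778/1830947 + 362408/((1554732*(1/1543742))) = -961778/1830947 + 362408/(777366/771871) = -961778/1830947 + 362408*(771871/777366) = -961778/1830947 + 139866112684/388683 = 256087065593673374/711657972801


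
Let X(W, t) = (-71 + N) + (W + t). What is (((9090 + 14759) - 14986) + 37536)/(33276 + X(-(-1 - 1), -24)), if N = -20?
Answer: 46399/33163 ≈ 1.3991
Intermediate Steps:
X(W, t) = -91 + W + t (X(W, t) = (-71 - 20) + (W + t) = -91 + (W + t) = -91 + W + t)
(((9090 + 14759) - 14986) + 37536)/(33276 + X(-(-1 - 1), -24)) = (((9090 + 14759) - 14986) + 37536)/(33276 + (-91 - (-1 - 1) - 24)) = ((23849 - 14986) + 37536)/(33276 + (-91 - 1*(-2) - 24)) = (8863 + 37536)/(33276 + (-91 + 2 - 24)) = 46399/(33276 - 113) = 46399/33163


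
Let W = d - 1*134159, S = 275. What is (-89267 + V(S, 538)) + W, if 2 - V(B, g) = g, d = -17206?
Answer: -241168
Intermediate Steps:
V(B, g) = 2 - g
W = -151365 (W = -17206 - 1*134159 = -17206 - 134159 = -151365)
(-89267 + V(S, 538)) + W = (-89267 + (2 - 1*538)) - 151365 = (-89267 + (2 - 538)) - 151365 = (-89267 - 536) - 151365 = -89803 - 151365 = -241168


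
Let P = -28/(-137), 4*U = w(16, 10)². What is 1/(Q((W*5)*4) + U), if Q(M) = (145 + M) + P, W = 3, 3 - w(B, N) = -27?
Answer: 137/58938 ≈ 0.0023245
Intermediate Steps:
w(B, N) = 30 (w(B, N) = 3 - 1*(-27) = 3 + 27 = 30)
U = 225 (U = (¼)*30² = (¼)*900 = 225)
P = 28/137 (P = -28*(-1/137) = 28/137 ≈ 0.20438)
Q(M) = 19893/137 + M (Q(M) = (145 + M) + 28/137 = 19893/137 + M)
1/(Q((W*5)*4) + U) = 1/((19893/137 + (3*5)*4) + 225) = 1/((19893/137 + 15*4) + 225) = 1/((19893/137 + 60) + 225) = 1/(28113/137 + 225) = 1/(58938/137) = 137/58938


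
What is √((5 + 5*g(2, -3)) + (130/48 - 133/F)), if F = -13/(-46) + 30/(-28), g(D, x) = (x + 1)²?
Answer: √455955654/1524 ≈ 14.011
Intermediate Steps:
g(D, x) = (1 + x)²
F = -127/161 (F = -13*(-1/46) + 30*(-1/28) = 13/46 - 15/14 = -127/161 ≈ -0.78882)
√((5 + 5*g(2, -3)) + (130/48 - 133/F)) = √((5 + 5*(1 - 3)²) + (130/48 - 133/(-127/161))) = √((5 + 5*(-2)²) + (130*(1/48) - 133*(-161/127))) = √((5 + 5*4) + (65/24 + 21413/127)) = √((5 + 20) + 522167/3048) = √(25 + 522167/3048) = √(598367/3048) = √455955654/1524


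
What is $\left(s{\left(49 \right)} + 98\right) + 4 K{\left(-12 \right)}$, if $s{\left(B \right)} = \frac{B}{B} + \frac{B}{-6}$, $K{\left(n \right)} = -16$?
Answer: $\frac{161}{6} \approx 26.833$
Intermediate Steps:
$s{\left(B \right)} = 1 - \frac{B}{6}$ ($s{\left(B \right)} = 1 + B \left(- \frac{1}{6}\right) = 1 - \frac{B}{6}$)
$\left(s{\left(49 \right)} + 98\right) + 4 K{\left(-12 \right)} = \left(\left(1 - \frac{49}{6}\right) + 98\right) + 4 \left(-16\right) = \left(\left(1 - \frac{49}{6}\right) + 98\right) - 64 = \left(- \frac{43}{6} + 98\right) - 64 = \frac{545}{6} - 64 = \frac{161}{6}$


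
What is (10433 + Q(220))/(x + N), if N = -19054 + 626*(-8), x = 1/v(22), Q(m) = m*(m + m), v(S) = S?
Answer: -2359126/529363 ≈ -4.4565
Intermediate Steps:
Q(m) = 2*m² (Q(m) = m*(2*m) = 2*m²)
x = 1/22 ≈ 0.045455
N = -24062 (N = -19054 - 5008 = -24062)
(10433 + Q(220))/(x + N) = (10433 + 2*220²)/(1/22 - 24062) = (10433 + 2*48400)/(-529363/22) = (10433 + 96800)*(-22/529363) = 107233*(-22/529363) = -2359126/529363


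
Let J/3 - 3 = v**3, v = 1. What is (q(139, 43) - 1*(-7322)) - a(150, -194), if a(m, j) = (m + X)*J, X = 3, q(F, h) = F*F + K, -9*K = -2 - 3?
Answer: 223268/9 ≈ 24808.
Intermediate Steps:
K = 5/9 (K = -(-2 - 3)/9 = -1/9*(-5) = 5/9 ≈ 0.55556)
q(F, h) = 5/9 + F**2 (q(F, h) = F*F + 5/9 = F**2 + 5/9 = 5/9 + F**2)
J = 12 (J = 9 + 3*1**3 = 9 + 3*1 = 9 + 3 = 12)
a(m, j) = 36 + 12*m (a(m, j) = (m + 3)*12 = (3 + m)*12 = 36 + 12*m)
(q(139, 43) - 1*(-7322)) - a(150, -194) = ((5/9 + 139**2) - 1*(-7322)) - (36 + 12*150) = ((5/9 + 19321) + 7322) - (36 + 1800) = (173894/9 + 7322) - 1*1836 = 239792/9 - 1836 = 223268/9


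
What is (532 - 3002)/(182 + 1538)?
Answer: -247/172 ≈ -1.4360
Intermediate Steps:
(532 - 3002)/(182 + 1538) = -2470/1720 = -2470*1/1720 = -247/172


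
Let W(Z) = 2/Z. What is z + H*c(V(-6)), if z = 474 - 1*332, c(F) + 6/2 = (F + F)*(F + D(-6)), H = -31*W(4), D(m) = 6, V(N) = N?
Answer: 377/2 ≈ 188.50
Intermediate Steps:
H = -31/2 (H = -62/4 = -31*1/2 = -31/2 ≈ -15.500)
c(F) = -3 + 2*F*(6 + F) (c(F) = -3 + (F + F)*(F + 6) = -3 + (2*F)*(6 + F) = -3 + 2*F*(6 + F))
z = 142 (z = 474 - 332 = 142)
z + H*c(V(-6)) = 142 - 31*(-3 + 2*(-6)**2 + 12*(-6))/2 = 142 - 31*(-3 + 2*36 - 72)/2 = 142 - 31*(-3 + 72 - 72)/2 = 142 - 31/2*(-3) = 142 + 93/2 = 377/2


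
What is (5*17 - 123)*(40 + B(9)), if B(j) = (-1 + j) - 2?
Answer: -1748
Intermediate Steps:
B(j) = -3 + j
(5*17 - 123)*(40 + B(9)) = (5*17 - 123)*(40 + (-3 + 9)) = (85 - 123)*(40 + 6) = -38*46 = -1748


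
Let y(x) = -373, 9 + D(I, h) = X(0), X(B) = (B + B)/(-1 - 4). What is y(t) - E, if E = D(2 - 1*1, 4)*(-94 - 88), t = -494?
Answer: -2011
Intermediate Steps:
X(B) = -2*B/5 (X(B) = (2*B)/(-5) = (2*B)*(-1/5) = -2*B/5)
D(I, h) = -9 (D(I, h) = -9 - 2/5*0 = -9 + 0 = -9)
E = 1638 (E = -9*(-94 - 88) = -9*(-182) = 1638)
y(t) - E = -373 - 1*1638 = -373 - 1638 = -2011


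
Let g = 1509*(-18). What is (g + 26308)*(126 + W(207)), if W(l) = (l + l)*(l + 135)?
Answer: -121023756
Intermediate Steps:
W(l) = 2*l*(135 + l) (W(l) = (2*l)*(135 + l) = 2*l*(135 + l))
g = -27162
(g + 26308)*(126 + W(207)) = (-27162 + 26308)*(126 + 2*207*(135 + 207)) = -854*(126 + 2*207*342) = -854*(126 + 141588) = -854*141714 = -121023756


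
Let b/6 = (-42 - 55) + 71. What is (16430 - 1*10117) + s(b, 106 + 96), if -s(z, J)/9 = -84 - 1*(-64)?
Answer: 6493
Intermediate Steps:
b = -156 (b = 6*((-42 - 55) + 71) = 6*(-97 + 71) = 6*(-26) = -156)
s(z, J) = 180 (s(z, J) = -9*(-84 - 1*(-64)) = -9*(-84 + 64) = -9*(-20) = 180)
(16430 - 1*10117) + s(b, 106 + 96) = (16430 - 1*10117) + 180 = (16430 - 10117) + 180 = 6313 + 180 = 6493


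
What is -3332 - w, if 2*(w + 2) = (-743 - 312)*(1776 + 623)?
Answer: 2524285/2 ≈ 1.2621e+6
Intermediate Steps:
w = -2530949/2 (w = -2 + ((-743 - 312)*(1776 + 623))/2 = -2 + (-1055*2399)/2 = -2 + (½)*(-2530945) = -2 - 2530945/2 = -2530949/2 ≈ -1.2655e+6)
-3332 - w = -3332 - 1*(-2530949/2) = -3332 + 2530949/2 = 2524285/2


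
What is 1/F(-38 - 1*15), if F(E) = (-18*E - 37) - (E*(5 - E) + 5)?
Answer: 1/3986 ≈ 0.00025088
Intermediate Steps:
F(E) = -42 - 18*E - E*(5 - E) (F(E) = (-37 - 18*E) - (5 + E*(5 - E)) = (-37 - 18*E) + (-5 - E*(5 - E)) = -42 - 18*E - E*(5 - E))
1/F(-38 - 1*15) = 1/(-42 + (-38 - 1*15)² - 23*(-38 - 1*15)) = 1/(-42 + (-38 - 15)² - 23*(-38 - 15)) = 1/(-42 + (-53)² - 23*(-53)) = 1/(-42 + 2809 + 1219) = 1/3986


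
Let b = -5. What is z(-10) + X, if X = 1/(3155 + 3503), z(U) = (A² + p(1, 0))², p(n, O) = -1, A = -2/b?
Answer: 2936803/4161250 ≈ 0.70575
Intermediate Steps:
A = ⅖ (A = -2/(-5) = -2*(-⅕) = ⅖ ≈ 0.40000)
z(U) = 441/625 (z(U) = ((⅖)² - 1)² = (4/25 - 1)² = (-21/25)² = 441/625)
X = 1/6658 ≈ 0.00015020
z(-10) + X = 441/625 + 1/6658 = 2936803/4161250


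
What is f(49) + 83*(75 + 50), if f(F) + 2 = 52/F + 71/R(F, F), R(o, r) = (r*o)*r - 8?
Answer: 59800335368/5764409 ≈ 10374.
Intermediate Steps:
R(o, r) = -8 + o*r² (R(o, r) = (o*r)*r - 8 = o*r² - 8 = -8 + o*r²)
f(F) = -2 + 52/F + 71/(-8 + F³) (f(F) = -2 + (52/F + 71/(-8 + F*F²)) = -2 + (52/F + 71/(-8 + F³)) = -2 + 52/F + 71/(-8 + F³))
f(49) + 83*(75 + 50) = (-2 + 52/49 + 71/(-8 + 49³)) + 83*(75 + 50) = (-2 + 52*(1/49) + 71/(-8 + 117649)) + 83*125 = (-2 + 52/49 + 71/117641) + 10375 = -5408007/5764409 + 10375 = 59800335368/5764409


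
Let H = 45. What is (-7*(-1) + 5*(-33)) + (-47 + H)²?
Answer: -154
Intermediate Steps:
(-7*(-1) + 5*(-33)) + (-47 + H)² = (-7*(-1) + 5*(-33)) + (-47 + 45)² = (7 - 165) + (-2)² = -158 + 4 = -154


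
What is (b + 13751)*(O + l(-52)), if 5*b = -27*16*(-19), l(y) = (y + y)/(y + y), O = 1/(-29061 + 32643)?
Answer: 275758429/17910 ≈ 15397.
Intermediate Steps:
O = 1/3582 ≈ 0.00027917
l(y) = 1 (l(y) = (2*y)/((2*y)) = (2*y)*(1/(2*y)) = 1)
b = 8208/5 (b = (-27*16*(-19))/5 = (-432*(-19))/5 = (1/5)*8208 = 8208/5 ≈ 1641.6)
(b + 13751)*(O + l(-52)) = (8208/5 + 13751)*(1/3582 + 1) = (76963/5)*(3583/3582) = 275758429/17910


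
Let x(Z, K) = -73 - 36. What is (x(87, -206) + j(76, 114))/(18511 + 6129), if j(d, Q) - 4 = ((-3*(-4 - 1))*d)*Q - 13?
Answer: 64921/12320 ≈ 5.2696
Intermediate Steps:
x(Z, K) = -109
j(d, Q) = -9 + 15*Q*d (j(d, Q) = 4 + (((-3*(-4 - 1))*d)*Q - 13) = 4 + (((-3*(-5))*d)*Q - 13) = 4 + ((15*d)*Q - 13) = 4 + (15*Q*d - 13) = 4 + (-13 + 15*Q*d) = -9 + 15*Q*d)
(x(87, -206) + j(76, 114))/(18511 + 6129) = (-109 + (-9 + 15*114*76))/(18511 + 6129) = (-109 + (-9 + 129960))/24640 = (-109 + 129951)*(1/24640) = 129842*(1/24640) = 64921/12320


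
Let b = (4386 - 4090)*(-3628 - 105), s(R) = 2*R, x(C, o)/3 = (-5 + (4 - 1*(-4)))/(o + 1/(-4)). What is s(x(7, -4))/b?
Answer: 9/2348057 ≈ 3.8330e-6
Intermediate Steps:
x(C, o) = 9/(-1/4 + o) (x(C, o) = 3*((-5 + (4 - 1*(-4)))/(o + 1/(-4))) = 3*((-5 + (4 + 4))/(o - 1/4)) = 3*((-5 + 8)/(-1/4 + o)) = 3*(3/(-1/4 + o)) = 9/(-1/4 + o))
b = -1104968 (b = 296*(-3733) = -1104968)
s(x(7, -4))/b = (2*(36/(-1 + 4*(-4))))/(-1104968) = (2*(36/(-1 - 16)))*(-1/1104968) = (2*(36/(-17)))*(-1/1104968) = (2*(36*(-1/17)))*(-1/1104968) = (2*(-36/17))*(-1/1104968) = -72/17*(-1/1104968) = 9/2348057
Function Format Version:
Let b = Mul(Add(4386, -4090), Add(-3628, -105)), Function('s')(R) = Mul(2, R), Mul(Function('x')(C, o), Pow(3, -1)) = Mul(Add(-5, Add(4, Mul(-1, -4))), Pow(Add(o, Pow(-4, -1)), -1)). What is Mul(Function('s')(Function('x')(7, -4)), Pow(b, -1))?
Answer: Rational(9, 2348057) ≈ 3.8330e-6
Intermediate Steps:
Function('x')(C, o) = Mul(9, Pow(Add(Rational(-1, 4), o), -1)) (Function('x')(C, o) = Mul(3, Mul(Add(-5, Add(4, Mul(-1, -4))), Pow(Add(o, Pow(-4, -1)), -1))) = Mul(3, Mul(Add(-5, Add(4, 4)), Pow(Add(o, Rational(-1, 4)), -1))) = Mul(3, Mul(Add(-5, 8), Pow(Add(Rational(-1, 4), o), -1))) = Mul(3, Mul(3, Pow(Add(Rational(-1, 4), o), -1))) = Mul(9, Pow(Add(Rational(-1, 4), o), -1)))
b = -1104968 (b = Mul(296, -3733) = -1104968)
Mul(Function('s')(Function('x')(7, -4)), Pow(b, -1)) = Mul(Mul(2, Mul(36, Pow(Add(-1, Mul(4, -4)), -1))), Pow(-1104968, -1)) = Mul(Mul(2, Mul(36, Pow(Add(-1, -16), -1))), Rational(-1, 1104968)) = Mul(Mul(2, Mul(36, Pow(-17, -1))), Rational(-1, 1104968)) = Mul(Mul(2, Mul(36, Rational(-1, 17))), Rational(-1, 1104968)) = Mul(Mul(2, Rational(-36, 17)), Rational(-1, 1104968)) = Mul(Rational(-72, 17), Rational(-1, 1104968)) = Rational(9, 2348057)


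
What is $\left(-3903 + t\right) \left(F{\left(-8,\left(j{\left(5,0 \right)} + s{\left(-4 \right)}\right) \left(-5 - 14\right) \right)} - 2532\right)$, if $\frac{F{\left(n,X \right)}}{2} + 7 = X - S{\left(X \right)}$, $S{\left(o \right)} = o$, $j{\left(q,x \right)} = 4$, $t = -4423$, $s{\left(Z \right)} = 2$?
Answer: $21197996$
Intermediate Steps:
$F{\left(n,X \right)} = -14$ ($F{\left(n,X \right)} = -14 + 2 \left(X - X\right) = -14 + 2 \cdot 0 = -14 + 0 = -14$)
$\left(-3903 + t\right) \left(F{\left(-8,\left(j{\left(5,0 \right)} + s{\left(-4 \right)}\right) \left(-5 - 14\right) \right)} - 2532\right) = \left(-3903 - 4423\right) \left(-14 - 2532\right) = \left(-8326\right) \left(-2546\right) = 21197996$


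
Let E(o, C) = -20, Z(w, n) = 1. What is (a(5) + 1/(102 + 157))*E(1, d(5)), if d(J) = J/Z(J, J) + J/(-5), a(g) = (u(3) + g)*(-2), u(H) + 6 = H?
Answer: 20700/259 ≈ 79.923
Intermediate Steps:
u(H) = -6 + H
a(g) = 6 - 2*g (a(g) = ((-6 + 3) + g)*(-2) = (-3 + g)*(-2) = 6 - 2*g)
d(J) = 4*J/5 (d(J) = J/1 + J/(-5) = J*1 + J*(-⅕) = J - J/5 = 4*J/5)
(a(5) + 1/(102 + 157))*E(1, d(5)) = ((6 - 2*5) + 1/(102 + 157))*(-20) = ((6 - 10) + 1/259)*(-20) = (-4 + 1/259)*(-20) = -1035/259*(-20) = 20700/259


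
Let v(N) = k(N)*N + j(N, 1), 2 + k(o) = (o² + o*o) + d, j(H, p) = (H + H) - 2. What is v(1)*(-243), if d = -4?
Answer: 972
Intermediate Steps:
j(H, p) = -2 + 2*H (j(H, p) = 2*H - 2 = -2 + 2*H)
k(o) = -6 + 2*o² (k(o) = -2 + ((o² + o*o) - 4) = -2 + ((o² + o²) - 4) = -2 + (2*o² - 4) = -2 + (-4 + 2*o²) = -6 + 2*o²)
v(N) = -2 + 2*N + N*(-6 + 2*N²) (v(N) = (-6 + 2*N²)*N + (-2 + 2*N) = N*(-6 + 2*N²) + (-2 + 2*N) = -2 + 2*N + N*(-6 + 2*N²))
v(1)*(-243) = (-2 - 4*1 + 2*1³)*(-243) = (-2 - 4 + 2*1)*(-243) = (-2 - 4 + 2)*(-243) = -4*(-243) = 972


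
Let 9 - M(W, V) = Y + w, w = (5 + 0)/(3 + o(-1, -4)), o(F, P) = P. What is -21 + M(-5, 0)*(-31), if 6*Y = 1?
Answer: -2699/6 ≈ -449.83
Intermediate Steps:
Y = ⅙ (Y = (⅙)*1 = ⅙ ≈ 0.16667)
w = -5 (w = (5 + 0)/(3 - 4) = 5/(-1) = 5*(-1) = -5)
M(W, V) = 83/6 (M(W, V) = 9 - (⅙ - 5) = 9 - 1*(-29/6) = 9 + 29/6 = 83/6)
-21 + M(-5, 0)*(-31) = -21 + (83/6)*(-31) = -21 - 2573/6 = -2699/6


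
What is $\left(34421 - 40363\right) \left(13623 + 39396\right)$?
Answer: $-315038898$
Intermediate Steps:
$\left(34421 - 40363\right) \left(13623 + 39396\right) = \left(-5942\right) 53019 = -315038898$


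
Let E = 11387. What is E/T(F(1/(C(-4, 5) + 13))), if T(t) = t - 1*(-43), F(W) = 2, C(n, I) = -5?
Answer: 11387/45 ≈ 253.04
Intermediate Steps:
T(t) = 43 + t (T(t) = t + 43 = 43 + t)
E/T(F(1/(C(-4, 5) + 13))) = 11387/(43 + 2) = 11387/45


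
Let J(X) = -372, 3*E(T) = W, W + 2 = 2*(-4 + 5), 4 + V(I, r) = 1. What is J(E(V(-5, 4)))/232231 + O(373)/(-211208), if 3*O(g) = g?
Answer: -322330291/147147135144 ≈ -0.0021905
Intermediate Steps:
V(I, r) = -3 (V(I, r) = -4 + 1 = -3)
W = 0 (W = -2 + 2*(-4 + 5) = -2 + 2*1 = -2 + 2 = 0)
E(T) = 0 (E(T) = (1/3)*0 = 0)
O(g) = g/3
J(E(V(-5, 4)))/232231 + O(373)/(-211208) = -372/232231 + ((1/3)*373)/(-211208) = -372*1/232231 + (373/3)*(-1/211208) = -372/232231 - 373/633624 = -322330291/147147135144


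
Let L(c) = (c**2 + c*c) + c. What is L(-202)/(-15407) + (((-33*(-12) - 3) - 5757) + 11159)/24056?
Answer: -60290941/11955832 ≈ -5.0428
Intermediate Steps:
L(c) = c + 2*c**2 (L(c) = (c**2 + c**2) + c = 2*c**2 + c = c + 2*c**2)
L(-202)/(-15407) + (((-33*(-12) - 3) - 5757) + 11159)/24056 = -202*(1 + 2*(-202))/(-15407) + (((-33*(-12) - 3) - 5757) + 11159)/24056 = -202*(1 - 404)*(-1/15407) + (((396 - 3) - 5757) + 11159)*(1/24056) = -202*(-403)*(-1/15407) + ((393 - 5757) + 11159)*(1/24056) = 81406*(-1/15407) + (-5364 + 11159)*(1/24056) = -2626/497 + 5795*(1/24056) = -2626/497 + 5795/24056 = -60290941/11955832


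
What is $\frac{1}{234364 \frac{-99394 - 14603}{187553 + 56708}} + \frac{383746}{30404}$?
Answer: $\frac{233010340562771}{18461303899428} \approx 12.622$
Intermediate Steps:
$\frac{1}{234364 \frac{-99394 - 14603}{187553 + 56708}} + \frac{383746}{30404} = \frac{1}{234364 \left(- \frac{113997}{244261}\right)} + 383746 \cdot \frac{1}{30404} = \frac{1}{234364 \left(\left(-113997\right) \frac{1}{244261}\right)} + \frac{17443}{1382} = \frac{1}{234364 \left(- \frac{113997}{244261}\right)} + \frac{17443}{1382} = \frac{1}{234364} \left(- \frac{244261}{113997}\right) + \frac{17443}{1382} = - \frac{244261}{26716792908} + \frac{17443}{1382} = \frac{233010340562771}{18461303899428}$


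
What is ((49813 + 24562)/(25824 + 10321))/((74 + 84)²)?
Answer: 14875/180464756 ≈ 8.2426e-5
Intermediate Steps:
((49813 + 24562)/(25824 + 10321))/((74 + 84)²) = (74375/36145)/(158²) = (74375*(1/36145))/24964 = (14875/7229)*(1/24964) = 14875/180464756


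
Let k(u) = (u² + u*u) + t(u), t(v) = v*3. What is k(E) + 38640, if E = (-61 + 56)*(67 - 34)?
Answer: 92595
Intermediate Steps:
t(v) = 3*v
E = -165 (E = -5*33 = -165)
k(u) = 2*u² + 3*u (k(u) = (u² + u*u) + 3*u = (u² + u²) + 3*u = 2*u² + 3*u)
k(E) + 38640 = -165*(3 + 2*(-165)) + 38640 = -165*(3 - 330) + 38640 = -165*(-327) + 38640 = 53955 + 38640 = 92595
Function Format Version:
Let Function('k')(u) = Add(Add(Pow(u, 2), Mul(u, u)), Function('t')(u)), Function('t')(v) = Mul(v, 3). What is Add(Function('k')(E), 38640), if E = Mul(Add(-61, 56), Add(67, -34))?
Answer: 92595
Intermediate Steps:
Function('t')(v) = Mul(3, v)
E = -165 (E = Mul(-5, 33) = -165)
Function('k')(u) = Add(Mul(2, Pow(u, 2)), Mul(3, u)) (Function('k')(u) = Add(Add(Pow(u, 2), Mul(u, u)), Mul(3, u)) = Add(Add(Pow(u, 2), Pow(u, 2)), Mul(3, u)) = Add(Mul(2, Pow(u, 2)), Mul(3, u)))
Add(Function('k')(E), 38640) = Add(Mul(-165, Add(3, Mul(2, -165))), 38640) = Add(Mul(-165, Add(3, -330)), 38640) = Add(Mul(-165, -327), 38640) = Add(53955, 38640) = 92595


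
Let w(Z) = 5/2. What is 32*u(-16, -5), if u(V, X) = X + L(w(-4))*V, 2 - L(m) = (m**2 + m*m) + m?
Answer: 6496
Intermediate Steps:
w(Z) = 5/2 (w(Z) = 5*(1/2) = 5/2)
L(m) = 2 - m - 2*m**2 (L(m) = 2 - ((m**2 + m*m) + m) = 2 - ((m**2 + m**2) + m) = 2 - (2*m**2 + m) = 2 - (m + 2*m**2) = 2 + (-m - 2*m**2) = 2 - m - 2*m**2)
u(V, X) = X - 13*V (u(V, X) = X + (2 - 1*5/2 - 2*(5/2)**2)*V = X + (2 - 5/2 - 2*25/4)*V = X + (2 - 5/2 - 25/2)*V = X - 13*V)
32*u(-16, -5) = 32*(-5 - 13*(-16)) = 32*(-5 + 208) = 32*203 = 6496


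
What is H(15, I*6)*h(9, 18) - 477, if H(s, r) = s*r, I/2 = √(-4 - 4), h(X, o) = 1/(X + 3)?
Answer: -477 + 30*I*√2 ≈ -477.0 + 42.426*I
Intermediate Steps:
h(X, o) = 1/(3 + X)
I = 4*I*√2 (I = 2*√(-4 - 4) = 2*√(-8) = 2*(2*I*√2) = 4*I*√2 ≈ 5.6569*I)
H(s, r) = r*s
H(15, I*6)*h(9, 18) - 477 = (((4*I*√2)*6)*15)/(3 + 9) - 477 = ((24*I*√2)*15)/12 - 477 = (360*I*√2)*(1/12) - 477 = 30*I*√2 - 477 = -477 + 30*I*√2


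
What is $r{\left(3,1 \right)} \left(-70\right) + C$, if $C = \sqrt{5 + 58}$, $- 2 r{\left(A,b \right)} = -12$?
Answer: $-420 + 3 \sqrt{7} \approx -412.06$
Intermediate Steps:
$r{\left(A,b \right)} = 6$ ($r{\left(A,b \right)} = \left(- \frac{1}{2}\right) \left(-12\right) = 6$)
$C = 3 \sqrt{7}$ ($C = \sqrt{63} = 3 \sqrt{7} \approx 7.9373$)
$r{\left(3,1 \right)} \left(-70\right) + C = 6 \left(-70\right) + 3 \sqrt{7} = -420 + 3 \sqrt{7}$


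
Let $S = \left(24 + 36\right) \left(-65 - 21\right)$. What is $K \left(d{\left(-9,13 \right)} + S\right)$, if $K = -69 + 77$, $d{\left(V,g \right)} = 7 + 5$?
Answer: $-41184$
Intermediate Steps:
$d{\left(V,g \right)} = 12$
$K = 8$
$S = -5160$ ($S = 60 \left(-86\right) = -5160$)
$K \left(d{\left(-9,13 \right)} + S\right) = 8 \left(12 - 5160\right) = 8 \left(-5148\right) = -41184$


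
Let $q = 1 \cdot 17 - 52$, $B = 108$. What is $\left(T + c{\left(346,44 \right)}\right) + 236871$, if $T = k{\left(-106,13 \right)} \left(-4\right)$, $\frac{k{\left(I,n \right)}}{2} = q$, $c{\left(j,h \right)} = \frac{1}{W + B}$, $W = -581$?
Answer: $\frac{112172422}{473} \approx 2.3715 \cdot 10^{5}$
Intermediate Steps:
$c{\left(j,h \right)} = - \frac{1}{473}$ ($c{\left(j,h \right)} = \frac{1}{-581 + 108} = \frac{1}{-473} = - \frac{1}{473}$)
$q = -35$ ($q = 17 - 52 = -35$)
$k{\left(I,n \right)} = -70$ ($k{\left(I,n \right)} = 2 \left(-35\right) = -70$)
$T = 280$ ($T = \left(-70\right) \left(-4\right) = 280$)
$\left(T + c{\left(346,44 \right)}\right) + 236871 = \left(280 - \frac{1}{473}\right) + 236871 = \frac{132439}{473} + 236871 = \frac{112172422}{473}$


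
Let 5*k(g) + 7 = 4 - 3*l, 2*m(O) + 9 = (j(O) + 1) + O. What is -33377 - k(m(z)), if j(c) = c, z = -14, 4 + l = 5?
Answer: -166879/5 ≈ -33376.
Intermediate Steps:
l = 1 (l = -4 + 5 = 1)
m(O) = -4 + O (m(O) = -9/2 + ((O + 1) + O)/2 = -9/2 + ((1 + O) + O)/2 = -9/2 + (1 + 2*O)/2 = -9/2 + (1/2 + O) = -4 + O)
k(g) = -6/5 (k(g) = -7/5 + (4 - 3*1)/5 = -7/5 + (4 - 3)/5 = -7/5 + (1/5)*1 = -7/5 + 1/5 = -6/5)
-33377 - k(m(z)) = -33377 - 1*(-6/5) = -33377 + 6/5 = -166879/5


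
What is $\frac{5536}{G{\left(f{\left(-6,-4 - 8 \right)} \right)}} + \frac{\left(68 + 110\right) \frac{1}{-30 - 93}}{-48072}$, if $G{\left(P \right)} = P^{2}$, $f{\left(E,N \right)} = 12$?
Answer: $\frac{37886107}{985476} \approx 38.444$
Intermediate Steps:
$\frac{5536}{G{\left(f{\left(-6,-4 - 8 \right)} \right)}} + \frac{\left(68 + 110\right) \frac{1}{-30 - 93}}{-48072} = \frac{5536}{12^{2}} + \frac{\left(68 + 110\right) \frac{1}{-30 - 93}}{-48072} = \frac{5536}{144} + \frac{178}{-123} \left(- \frac{1}{48072}\right) = 5536 \cdot \frac{1}{144} + 178 \left(- \frac{1}{123}\right) \left(- \frac{1}{48072}\right) = \frac{346}{9} - - \frac{89}{2956428} = \frac{346}{9} + \frac{89}{2956428} = \frac{37886107}{985476}$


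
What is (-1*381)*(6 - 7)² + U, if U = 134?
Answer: -247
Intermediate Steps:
(-1*381)*(6 - 7)² + U = (-1*381)*(6 - 7)² + 134 = -381*(-1)² + 134 = -381*1 + 134 = -381 + 134 = -247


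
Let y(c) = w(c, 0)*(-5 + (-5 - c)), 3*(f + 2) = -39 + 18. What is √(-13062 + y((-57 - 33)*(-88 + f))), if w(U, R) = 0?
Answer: I*√13062 ≈ 114.29*I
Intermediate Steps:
f = -9 (f = -2 + (-39 + 18)/3 = -2 + (⅓)*(-21) = -2 - 7 = -9)
y(c) = 0 (y(c) = 0*(-5 + (-5 - c)) = 0*(-10 - c) = 0)
√(-13062 + y((-57 - 33)*(-88 + f))) = √(-13062 + 0) = √(-13062) = I*√13062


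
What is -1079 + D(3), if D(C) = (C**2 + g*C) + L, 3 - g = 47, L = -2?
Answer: -1204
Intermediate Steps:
g = -44 (g = 3 - 1*47 = 3 - 47 = -44)
D(C) = -2 + C**2 - 44*C (D(C) = (C**2 - 44*C) - 2 = -2 + C**2 - 44*C)
-1079 + D(3) = -1079 + (-2 + 3**2 - 44*3) = -1079 + (-2 + 9 - 132) = -1079 - 125 = -1204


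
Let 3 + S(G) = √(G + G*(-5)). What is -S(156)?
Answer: 3 - 4*I*√39 ≈ 3.0 - 24.98*I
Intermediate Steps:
S(G) = -3 + 2*√(-G) (S(G) = -3 + √(G + G*(-5)) = -3 + √(G - 5*G) = -3 + √(-4*G) = -3 + 2*√(-G))
-S(156) = -(-3 + 2*√(-1*156)) = -(-3 + 2*√(-156)) = -(-3 + 2*(2*I*√39)) = -(-3 + 4*I*√39) = 3 - 4*I*√39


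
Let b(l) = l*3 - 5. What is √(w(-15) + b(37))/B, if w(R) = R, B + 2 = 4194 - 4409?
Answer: -√91/217 ≈ -0.043960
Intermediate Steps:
b(l) = -5 + 3*l (b(l) = 3*l - 5 = -5 + 3*l)
B = -217 (B = -2 + (4194 - 4409) = -2 - 215 = -217)
√(w(-15) + b(37))/B = √(-15 + (-5 + 3*37))/(-217) = √(-15 + (-5 + 111))*(-1/217) = √(-15 + 106)*(-1/217) = √91*(-1/217) = -√91/217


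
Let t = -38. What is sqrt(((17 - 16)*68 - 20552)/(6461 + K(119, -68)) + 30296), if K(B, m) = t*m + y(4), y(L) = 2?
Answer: 2*sqrt(619872005279)/9047 ≈ 174.05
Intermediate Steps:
K(B, m) = 2 - 38*m (K(B, m) = -38*m + 2 = 2 - 38*m)
sqrt(((17 - 16)*68 - 20552)/(6461 + K(119, -68)) + 30296) = sqrt(((17 - 16)*68 - 20552)/(6461 + (2 - 38*(-68))) + 30296) = sqrt((1*68 - 20552)/(6461 + (2 + 2584)) + 30296) = sqrt((68 - 20552)/(6461 + 2586) + 30296) = sqrt(-20484/9047 + 30296) = sqrt(274067428/9047) = 2*sqrt(619872005279)/9047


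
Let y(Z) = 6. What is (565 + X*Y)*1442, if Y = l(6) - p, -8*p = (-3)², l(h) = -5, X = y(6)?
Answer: 1562407/2 ≈ 7.8120e+5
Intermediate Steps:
X = 6
p = -9/8 (p = -⅛*(-3)² = -⅛*9 = -9/8 ≈ -1.1250)
Y = -31/8 (Y = -5 - 1*(-9/8) = -5 + 9/8 = -31/8 ≈ -3.8750)
(565 + X*Y)*1442 = (565 + 6*(-31/8))*1442 = (565 - 93/4)*1442 = (2167/4)*1442 = 1562407/2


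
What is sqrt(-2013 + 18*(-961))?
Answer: I*sqrt(19311) ≈ 138.96*I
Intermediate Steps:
sqrt(-2013 + 18*(-961)) = sqrt(-2013 - 17298) = sqrt(-19311) = I*sqrt(19311)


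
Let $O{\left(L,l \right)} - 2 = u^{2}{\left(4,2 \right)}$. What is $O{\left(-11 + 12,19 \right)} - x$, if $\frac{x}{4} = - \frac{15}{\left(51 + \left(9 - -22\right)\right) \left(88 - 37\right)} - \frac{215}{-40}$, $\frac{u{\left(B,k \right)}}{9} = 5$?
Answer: $\frac{2795687}{1394} \approx 2005.5$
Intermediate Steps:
$u{\left(B,k \right)} = 45$ ($u{\left(B,k \right)} = 9 \cdot 5 = 45$)
$O{\left(L,l \right)} = 2027$ ($O{\left(L,l \right)} = 2 + 45^{2} = 2 + 2025 = 2027$)
$x = \frac{29951}{1394}$ ($x = 4 \left(- \frac{15}{\left(51 + \left(9 - -22\right)\right) \left(88 - 37\right)} - \frac{215}{-40}\right) = 4 \left(- \frac{15}{\left(51 + \left(9 + 22\right)\right) 51} - - \frac{43}{8}\right) = 4 \left(- \frac{15}{\left(51 + 31\right) 51} + \frac{43}{8}\right) = 4 \left(- \frac{15}{82 \cdot 51} + \frac{43}{8}\right) = 4 \left(- \frac{15}{4182} + \frac{43}{8}\right) = 4 \left(\left(-15\right) \frac{1}{4182} + \frac{43}{8}\right) = 4 \left(- \frac{5}{1394} + \frac{43}{8}\right) = 4 \cdot \frac{29951}{5576} = \frac{29951}{1394} \approx 21.486$)
$O{\left(-11 + 12,19 \right)} - x = 2027 - \frac{29951}{1394} = \frac{2795687}{1394}$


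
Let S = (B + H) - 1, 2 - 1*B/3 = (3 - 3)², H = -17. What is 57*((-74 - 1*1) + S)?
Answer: -4959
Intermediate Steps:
B = 6 (B = 6 - 3*(3 - 3)² = 6 - 3*0² = 6 - 3*0 = 6 + 0 = 6)
S = -12 (S = (6 - 17) - 1 = -11 - 1 = -12)
57*((-74 - 1*1) + S) = 57*((-74 - 1*1) - 12) = 57*((-74 - 1) - 12) = 57*(-75 - 12) = 57*(-87) = -4959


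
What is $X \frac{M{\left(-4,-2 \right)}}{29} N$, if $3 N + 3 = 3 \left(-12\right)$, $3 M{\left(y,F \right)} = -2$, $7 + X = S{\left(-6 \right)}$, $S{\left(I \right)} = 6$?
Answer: $- \frac{26}{87} \approx -0.29885$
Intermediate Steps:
$X = -1$ ($X = -7 + 6 = -1$)
$M{\left(y,F \right)} = - \frac{2}{3}$ ($M{\left(y,F \right)} = \frac{1}{3} \left(-2\right) = - \frac{2}{3}$)
$N = -13$ ($N = -1 + \frac{3 \left(-12\right)}{3} = -1 + \frac{1}{3} \left(-36\right) = -1 - 12 = -13$)
$X \frac{M{\left(-4,-2 \right)}}{29} N = - \frac{-2}{3 \cdot 29} \left(-13\right) = \left(-1\right) \left(- \frac{2}{87}\right) \left(-13\right) = \frac{2}{87} \left(-13\right) = - \frac{26}{87}$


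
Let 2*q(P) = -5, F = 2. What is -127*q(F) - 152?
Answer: 331/2 ≈ 165.50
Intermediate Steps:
q(P) = -5/2 (q(P) = (½)*(-5) = -5/2)
-127*q(F) - 152 = -127*(-5/2) - 152 = 635/2 - 152 = 331/2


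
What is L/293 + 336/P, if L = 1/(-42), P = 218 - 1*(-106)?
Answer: 114847/110754 ≈ 1.0370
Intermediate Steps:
P = 324 (P = 218 + 106 = 324)
L = -1/42 ≈ -0.023810
L/293 + 336/P = -1/42/293 + 336/324 = -1/42*1/293 + 336*(1/324) = -1/12306 + 28/27 = 114847/110754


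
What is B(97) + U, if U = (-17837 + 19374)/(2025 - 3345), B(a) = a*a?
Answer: 12418343/1320 ≈ 9407.8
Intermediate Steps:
B(a) = a²
U = -1537/1320 (U = 1537/(-1320) = 1537*(-1/1320) = -1537/1320 ≈ -1.1644)
B(97) + U = 97² - 1537/1320 = 9409 - 1537/1320 = 12418343/1320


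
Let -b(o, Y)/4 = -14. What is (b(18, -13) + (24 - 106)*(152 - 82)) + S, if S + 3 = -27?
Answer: -5714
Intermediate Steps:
S = -30 (S = -3 - 27 = -30)
b(o, Y) = 56 (b(o, Y) = -4*(-14) = 56)
(b(18, -13) + (24 - 106)*(152 - 82)) + S = (56 + (24 - 106)*(152 - 82)) - 30 = (56 - 82*70) - 30 = (56 - 5740) - 30 = -5684 - 30 = -5714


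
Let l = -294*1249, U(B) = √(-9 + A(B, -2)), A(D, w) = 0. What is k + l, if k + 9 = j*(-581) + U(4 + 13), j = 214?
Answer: -491549 + 3*I ≈ -4.9155e+5 + 3.0*I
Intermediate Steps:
U(B) = 3*I (U(B) = √(-9 + 0) = √(-9) = 3*I)
l = -367206
k = -124343 + 3*I (k = -9 + (214*(-581) + 3*I) = -9 + (-124334 + 3*I) = -124343 + 3*I ≈ -1.2434e+5 + 3.0*I)
k + l = (-124343 + 3*I) - 367206 = -491549 + 3*I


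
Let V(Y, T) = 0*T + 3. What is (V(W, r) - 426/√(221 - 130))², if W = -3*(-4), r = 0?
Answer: 182295/91 - 2556*√91/91 ≈ 1735.3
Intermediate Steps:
W = 12
V(Y, T) = 3 (V(Y, T) = 0 + 3 = 3)
(V(W, r) - 426/√(221 - 130))² = (3 - 426/√(221 - 130))² = (3 - 426*√91/91)²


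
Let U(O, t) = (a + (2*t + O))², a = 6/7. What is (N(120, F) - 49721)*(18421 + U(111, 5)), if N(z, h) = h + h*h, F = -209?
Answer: -10187357262/49 ≈ -2.0791e+8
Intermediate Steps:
a = 6/7 (a = 6*(⅐) = 6/7 ≈ 0.85714)
N(z, h) = h + h²
U(O, t) = (6/7 + O + 2*t)² (U(O, t) = (6/7 + (2*t + O))² = (6/7 + (O + 2*t))² = (6/7 + O + 2*t)²)
(N(120, F) - 49721)*(18421 + U(111, 5)) = (-209*(1 - 209) - 49721)*(18421 + (6 + 7*111 + 14*5)²/49) = (-209*(-208) - 49721)*(18421 + (6 + 777 + 70)²/49) = (43472 - 49721)*(18421 + (1/49)*853²) = -6249*(18421 + (1/49)*727609) = -6249*(18421 + 727609/49) = -6249*1630238/49 = -10187357262/49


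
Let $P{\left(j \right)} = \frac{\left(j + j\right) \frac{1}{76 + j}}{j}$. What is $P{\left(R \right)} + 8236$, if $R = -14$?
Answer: $\frac{255317}{31} \approx 8236.0$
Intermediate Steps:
$P{\left(j \right)} = \frac{2}{76 + j}$ ($P{\left(j \right)} = \frac{2 j \frac{1}{76 + j}}{j} = \frac{2}{76 + j}$)
$P{\left(R \right)} + 8236 = \frac{2}{76 - 14} + 8236 = \frac{2}{62} + 8236 = 2 \cdot \frac{1}{62} + 8236 = \frac{1}{31} + 8236 = \frac{255317}{31}$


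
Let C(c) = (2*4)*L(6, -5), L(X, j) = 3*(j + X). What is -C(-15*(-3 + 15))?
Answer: -24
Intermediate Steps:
L(X, j) = 3*X + 3*j (L(X, j) = 3*(X + j) = 3*X + 3*j)
C(c) = 24 (C(c) = (2*4)*(3*6 + 3*(-5)) = 8*(18 - 15) = 8*3 = 24)
-C(-15*(-3 + 15)) = -1*24 = -24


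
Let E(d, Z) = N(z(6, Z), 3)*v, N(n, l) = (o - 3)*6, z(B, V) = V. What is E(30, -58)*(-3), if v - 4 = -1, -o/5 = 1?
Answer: 432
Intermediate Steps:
o = -5 (o = -5*1 = -5)
N(n, l) = -48 (N(n, l) = (-5 - 3)*6 = -8*6 = -48)
v = 3 (v = 4 - 1 = 3)
E(d, Z) = -144 (E(d, Z) = -48*3 = -144)
E(30, -58)*(-3) = -144*(-3) = 432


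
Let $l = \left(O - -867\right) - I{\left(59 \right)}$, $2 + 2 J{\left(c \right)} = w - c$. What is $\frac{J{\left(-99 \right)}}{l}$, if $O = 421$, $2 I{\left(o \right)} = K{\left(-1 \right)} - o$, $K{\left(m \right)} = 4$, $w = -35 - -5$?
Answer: $\frac{67}{2631} \approx 0.025466$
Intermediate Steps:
$w = -30$ ($w = -35 + 5 = -30$)
$I{\left(o \right)} = 2 - \frac{o}{2}$ ($I{\left(o \right)} = \frac{4 - o}{2} = 2 - \frac{o}{2}$)
$J{\left(c \right)} = -16 - \frac{c}{2}$ ($J{\left(c \right)} = -1 + \frac{-30 - c}{2} = -1 - \left(15 + \frac{c}{2}\right) = -16 - \frac{c}{2}$)
$l = \frac{2631}{2}$ ($l = \left(421 - -867\right) - \left(2 - \frac{59}{2}\right) = \left(421 + 867\right) - \left(2 - \frac{59}{2}\right) = 1288 - - \frac{55}{2} = 1288 + \frac{55}{2} = \frac{2631}{2} \approx 1315.5$)
$\frac{J{\left(-99 \right)}}{l} = \frac{-16 - - \frac{99}{2}}{\frac{2631}{2}} = \left(-16 + \frac{99}{2}\right) \frac{2}{2631} = \frac{67}{2} \cdot \frac{2}{2631} = \frac{67}{2631}$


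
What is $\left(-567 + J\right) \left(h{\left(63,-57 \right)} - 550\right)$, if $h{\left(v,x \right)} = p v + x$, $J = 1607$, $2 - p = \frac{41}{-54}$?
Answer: $- \frac{1351480}{3} \approx -4.5049 \cdot 10^{5}$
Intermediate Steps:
$p = \frac{149}{54}$ ($p = 2 - \frac{41}{-54} = 2 - 41 \left(- \frac{1}{54}\right) = 2 - - \frac{41}{54} = 2 + \frac{41}{54} = \frac{149}{54} \approx 2.7593$)
$h{\left(v,x \right)} = x + \frac{149 v}{54}$ ($h{\left(v,x \right)} = \frac{149 v}{54} + x = x + \frac{149 v}{54}$)
$\left(-567 + J\right) \left(h{\left(63,-57 \right)} - 550\right) = \left(-567 + 1607\right) \left(\left(-57 + \frac{149}{54} \cdot 63\right) - 550\right) = 1040 \left(\left(-57 + \frac{1043}{6}\right) - 550\right) = 1040 \left(\frac{701}{6} - 550\right) = 1040 \left(- \frac{2599}{6}\right) = - \frac{1351480}{3}$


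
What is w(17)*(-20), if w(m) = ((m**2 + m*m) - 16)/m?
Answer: -11240/17 ≈ -661.18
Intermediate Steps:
w(m) = (-16 + 2*m**2)/m (w(m) = ((m**2 + m**2) - 16)/m = (2*m**2 - 16)/m = (-16 + 2*m**2)/m)
w(17)*(-20) = (-16/17 + 2*17)*(-20) = (-16*1/17 + 34)*(-20) = (-16/17 + 34)*(-20) = (562/17)*(-20) = -11240/17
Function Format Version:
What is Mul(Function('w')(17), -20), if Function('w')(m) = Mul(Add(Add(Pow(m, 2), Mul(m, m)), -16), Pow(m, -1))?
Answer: Rational(-11240, 17) ≈ -661.18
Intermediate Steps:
Function('w')(m) = Mul(Pow(m, -1), Add(-16, Mul(2, Pow(m, 2)))) (Function('w')(m) = Mul(Add(Add(Pow(m, 2), Pow(m, 2)), -16), Pow(m, -1)) = Mul(Add(Mul(2, Pow(m, 2)), -16), Pow(m, -1)) = Mul(Add(-16, Mul(2, Pow(m, 2))), Pow(m, -1)) = Mul(Pow(m, -1), Add(-16, Mul(2, Pow(m, 2)))))
Mul(Function('w')(17), -20) = Mul(Add(Mul(-16, Pow(17, -1)), Mul(2, 17)), -20) = Mul(Add(Mul(-16, Rational(1, 17)), 34), -20) = Mul(Add(Rational(-16, 17), 34), -20) = Mul(Rational(562, 17), -20) = Rational(-11240, 17)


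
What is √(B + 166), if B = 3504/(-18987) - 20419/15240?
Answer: √382544246801699610/48226980 ≈ 12.825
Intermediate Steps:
B = -147032171/96453960 (B = 3504*(-1/18987) - 20419*1/15240 = -1168/6329 - 20419/15240 = -147032171/96453960 ≈ -1.5244)
√(B + 166) = √(-147032171/96453960 + 166) = √(15864325189/96453960) = √382544246801699610/48226980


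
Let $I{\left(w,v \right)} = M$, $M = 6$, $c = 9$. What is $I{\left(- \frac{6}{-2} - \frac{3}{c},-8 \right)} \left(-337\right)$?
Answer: $-2022$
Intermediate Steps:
$I{\left(w,v \right)} = 6$
$I{\left(- \frac{6}{-2} - \frac{3}{c},-8 \right)} \left(-337\right) = 6 \left(-337\right) = -2022$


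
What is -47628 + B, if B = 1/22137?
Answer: -1054341035/22137 ≈ -47628.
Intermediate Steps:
B = 1/22137 ≈ 4.5173e-5
-47628 + B = -47628 + 1/22137 = -1054341035/22137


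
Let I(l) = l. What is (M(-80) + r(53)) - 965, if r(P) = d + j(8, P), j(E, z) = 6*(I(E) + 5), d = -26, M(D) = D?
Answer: -993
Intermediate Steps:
j(E, z) = 30 + 6*E (j(E, z) = 6*(E + 5) = 6*(5 + E) = 30 + 6*E)
r(P) = 52 (r(P) = -26 + (30 + 6*8) = -26 + (30 + 48) = -26 + 78 = 52)
(M(-80) + r(53)) - 965 = (-80 + 52) - 965 = -28 - 965 = -993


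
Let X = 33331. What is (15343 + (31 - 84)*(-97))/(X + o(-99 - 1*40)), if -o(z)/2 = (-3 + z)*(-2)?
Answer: 6828/10921 ≈ 0.62522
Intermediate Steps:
o(z) = -12 + 4*z (o(z) = -2*(-3 + z)*(-2) = -2*(6 - 2*z) = -12 + 4*z)
(15343 + (31 - 84)*(-97))/(X + o(-99 - 1*40)) = (15343 + (31 - 84)*(-97))/(33331 + (-12 + 4*(-99 - 1*40))) = (15343 - 53*(-97))/(33331 + (-12 + 4*(-99 - 40))) = (15343 + 5141)/(33331 + (-12 + 4*(-139))) = 20484/(33331 + (-12 - 556)) = 20484/(33331 - 568) = 20484/32763 = 20484*(1/32763) = 6828/10921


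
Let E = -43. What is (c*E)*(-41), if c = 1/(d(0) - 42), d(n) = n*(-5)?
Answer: -1763/42 ≈ -41.976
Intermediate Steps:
d(n) = -5*n
c = -1/42 (c = 1/(-5*0 - 42) = 1/(0 - 42) = 1/(-42) = -1/42 ≈ -0.023810)
(c*E)*(-41) = -1/42*(-43)*(-41) = (43/42)*(-41) = -1763/42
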